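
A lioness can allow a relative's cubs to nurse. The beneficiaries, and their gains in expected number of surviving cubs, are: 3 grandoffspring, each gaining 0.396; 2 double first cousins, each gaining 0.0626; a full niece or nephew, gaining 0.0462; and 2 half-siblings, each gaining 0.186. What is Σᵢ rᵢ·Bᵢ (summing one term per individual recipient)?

r to a grandoffspring = 0.25 (two parent–offspring links: r = (1/2)^2 = 1/4).
r to a double first cousin = 1/4 (double first cousins share both grandparent pairs — four paths of length 4: r = 4·(1/2)^4 = 1/4).
r to a full niece or nephew = 1/4 (full aunt/uncle↔niece/nephew: two paths of length 3 through the shared grandparent pair: r = 2·(1/2)^3 = 1/4).
r to a half-sibling = 1/4 (half-sibs share one parent — one path of length 2: r = (1/2)^2 = 1/4).
Summing one r·B term per recipient: 3·0.25·0.396 + 2·0.25·0.0626 + 1·0.25·0.0462 + 2·0.25·0.186 = 0.43285.

0.43285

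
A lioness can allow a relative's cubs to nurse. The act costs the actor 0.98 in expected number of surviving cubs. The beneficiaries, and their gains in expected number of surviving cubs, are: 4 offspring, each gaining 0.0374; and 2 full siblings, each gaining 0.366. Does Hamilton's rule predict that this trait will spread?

Hamilton's rule: the trait is favored when the sum of r·B over every recipient exceeds the actor's cost C.
r to an offspring = 1/2 (one parent–offspring link: r = (1/2)^1 = 1/2).
r to a full sibling = 1/2 (full sibs share both parents — two paths of length 2: r = 2·(1/2)^2 = 1/2).
Summing one r·B term per recipient: 4·0.5·0.0374 + 2·0.5·0.366 = 0.4408.
0.4408 < 0.98: the indirect benefit is less than the cost.

No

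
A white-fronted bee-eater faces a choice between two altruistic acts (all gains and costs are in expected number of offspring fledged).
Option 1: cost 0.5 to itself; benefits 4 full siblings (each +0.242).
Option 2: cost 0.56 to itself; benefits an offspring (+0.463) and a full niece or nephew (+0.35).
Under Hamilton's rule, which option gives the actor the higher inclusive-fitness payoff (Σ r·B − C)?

Option 1: r to a full sibling = 0.5.
Option 1: Σ r·B − C = (4·0.5·0.242) − 0.5 = -0.016.
Option 2: r to an offspring = 0.5.
Option 2: r to a full niece or nephew = 0.25.
Option 2: Σ r·B − C = (1·0.5·0.463 + 1·0.25·0.35) − 0.56 = -0.241.
Option 1 has the higher net inclusive-fitness payoff.

Option 1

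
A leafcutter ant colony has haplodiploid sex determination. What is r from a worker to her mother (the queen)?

0.5

One meiotic link between diploid queen and diploid daughter: r = 1/2.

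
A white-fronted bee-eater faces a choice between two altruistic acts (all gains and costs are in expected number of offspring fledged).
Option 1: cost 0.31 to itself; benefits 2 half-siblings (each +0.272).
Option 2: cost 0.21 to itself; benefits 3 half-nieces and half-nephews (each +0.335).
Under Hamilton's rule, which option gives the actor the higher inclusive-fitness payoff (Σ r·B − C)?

Option 2

Option 1: r to a half-sibling = 0.25.
Option 1: Σ r·B − C = (2·0.25·0.272) − 0.31 = -0.174.
Option 2: r to a half-niece or half-nephew = 0.125.
Option 2: Σ r·B − C = (3·0.125·0.335) − 0.21 = -0.084375.
Option 2 has the higher net inclusive-fitness payoff.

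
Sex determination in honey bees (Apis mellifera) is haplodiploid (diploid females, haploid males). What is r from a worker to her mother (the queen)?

One meiotic link between diploid queen and diploid daughter: r = 1/2.

0.5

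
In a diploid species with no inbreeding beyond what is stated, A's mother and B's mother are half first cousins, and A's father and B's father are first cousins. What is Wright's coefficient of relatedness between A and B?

0.046875

Independent pedigree routes through distinct common ancestors add.
A and B are related in two ways: half second cousins through their mothers (r = 1/64) and second cousins through their fathers (r = 1/32).
r = 1/64 + 1/32 = 0.046875.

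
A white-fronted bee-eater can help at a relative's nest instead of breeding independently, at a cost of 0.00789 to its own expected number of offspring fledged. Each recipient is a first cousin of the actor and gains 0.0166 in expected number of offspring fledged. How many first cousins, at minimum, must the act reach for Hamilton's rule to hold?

r to a first cousin = 0.125 (first cousins share one grandparent pair — two paths of length 4: r = 2·(1/2)^4 = 1/8).
Hamilton's rule: n·r·B > C  ⇒  n > C/(r·B) = 0.00789/(0.125·0.0166) = 3.802.
The smallest integer exceeding 3.802 is 4.

4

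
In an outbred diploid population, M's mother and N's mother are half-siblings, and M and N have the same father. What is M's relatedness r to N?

Independent pedigree routes through distinct common ancestors add.
M and N are related in two ways: half first cousins through their mothers (r = 1/16) and half-sibs through their shared father (r = 1/4).
r = 1/16 + 1/4 = 5/16 = 0.3125.

0.3125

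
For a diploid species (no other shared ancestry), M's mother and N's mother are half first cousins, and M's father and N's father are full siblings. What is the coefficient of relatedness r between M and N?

0.140625

Wright's path rule: contributions from independent ancestry routes add.
M and N are related in two ways: half second cousins through their mothers (r = 1/64) and first cousins through their fathers (r = 1/8).
r = 1/64 + 1/8 = 9/64 = 0.140625.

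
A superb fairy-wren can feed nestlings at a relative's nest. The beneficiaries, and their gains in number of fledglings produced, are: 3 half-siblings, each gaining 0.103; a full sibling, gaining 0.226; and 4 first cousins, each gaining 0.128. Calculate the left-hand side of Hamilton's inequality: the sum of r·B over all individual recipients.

r to a half-sibling = 1/4 (half-sibs share one parent — one path of length 2: r = (1/2)^2 = 1/4).
r to a full sibling = 0.5 (full sibs share both parents — two paths of length 2: r = 2·(1/2)^2 = 1/2).
r to a first cousin = 1/8 (first cousins share one grandparent pair — two paths of length 4: r = 2·(1/2)^4 = 1/8).
Summing one r·B term per recipient: 3·0.25·0.103 + 1·0.5·0.226 + 4·0.125·0.128 = 0.25425.

0.25425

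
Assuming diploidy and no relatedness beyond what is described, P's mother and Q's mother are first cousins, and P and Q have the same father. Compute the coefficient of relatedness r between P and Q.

Relatedness sums over independent paths through distinct common ancestors.
P and Q are related in two ways: second cousins through their mothers (r = 1/32) and half-sibs through their shared father (r = 1/4).
r = 1/32 + 1/4 = 9/32 = 0.28125.

0.28125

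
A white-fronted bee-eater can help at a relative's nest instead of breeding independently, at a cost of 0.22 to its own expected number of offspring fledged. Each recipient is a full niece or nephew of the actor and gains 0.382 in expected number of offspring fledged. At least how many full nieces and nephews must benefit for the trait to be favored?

r to a full niece or nephew = 1/4 (full aunt/uncle↔niece/nephew: two paths of length 3 through the shared grandparent pair: r = 2·(1/2)^3 = 1/4).
Hamilton's rule: n·r·B > C  ⇒  n > C/(r·B) = 0.22/(0.25·0.382) = 2.304.
The smallest integer exceeding 2.304 is 3.

3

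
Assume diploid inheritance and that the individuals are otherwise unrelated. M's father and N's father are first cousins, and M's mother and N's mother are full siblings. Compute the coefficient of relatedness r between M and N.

With two independent routes of shared ancestry, r is the sum of the two contributions.
M and N are related in two ways: second cousins through their fathers (r = 1/32) and first cousins through their mothers (r = 1/8).
r = 1/32 + 1/8 = 5/32 = 0.15625.

0.15625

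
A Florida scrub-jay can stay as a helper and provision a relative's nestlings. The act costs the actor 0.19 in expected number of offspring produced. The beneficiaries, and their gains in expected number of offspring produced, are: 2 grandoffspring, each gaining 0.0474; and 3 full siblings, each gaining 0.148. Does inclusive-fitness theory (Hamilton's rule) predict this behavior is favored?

Yes

Hamilton's rule: the trait is favored when the sum of r·B over every recipient exceeds the actor's cost C.
r to a grandoffspring = 0.25 (two parent–offspring links: r = (1/2)^2 = 1/4).
r to a full sibling = 1/2 (full sibs share both parents — two paths of length 2: r = 2·(1/2)^2 = 1/2).
Summing one r·B term per recipient: 2·0.25·0.0474 + 3·0.5·0.148 = 0.2457.
0.2457 > 0.19: the indirect benefit exceeds the cost.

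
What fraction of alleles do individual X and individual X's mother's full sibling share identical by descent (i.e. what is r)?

0.25

Each parent–offspring link contributes a factor of 1/2, and independent paths through distinct common ancestors add.
Full aunt/uncle↔niece/nephew: two paths of length 3 through the shared grandparent pair: r = 2·(1/2)^3 = 1/4.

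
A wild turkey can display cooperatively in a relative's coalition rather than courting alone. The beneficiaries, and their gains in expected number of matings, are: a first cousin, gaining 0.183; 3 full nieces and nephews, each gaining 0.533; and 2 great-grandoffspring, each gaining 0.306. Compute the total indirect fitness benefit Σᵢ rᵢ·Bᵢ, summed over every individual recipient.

0.499125

r to a first cousin = 1/8 (first cousins share one grandparent pair — two paths of length 4: r = 2·(1/2)^4 = 1/8).
r to a full niece or nephew = 0.25 (full aunt/uncle↔niece/nephew: two paths of length 3 through the shared grandparent pair: r = 2·(1/2)^3 = 1/4).
r to a great-grandoffspring = 1/8 (three parent–offspring links: r = (1/2)^3 = 1/8).
Summing one r·B term per recipient: 1·0.125·0.183 + 3·0.25·0.533 + 2·0.125·0.306 = 0.499125.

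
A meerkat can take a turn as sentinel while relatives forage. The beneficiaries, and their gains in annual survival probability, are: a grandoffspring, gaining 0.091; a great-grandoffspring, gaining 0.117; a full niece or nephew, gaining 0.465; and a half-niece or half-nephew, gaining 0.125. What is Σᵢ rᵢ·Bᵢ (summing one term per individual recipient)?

r to a grandoffspring = 1/4 (two parent–offspring links: r = (1/2)^2 = 1/4).
r to a great-grandoffspring = 0.125 (three parent–offspring links: r = (1/2)^3 = 1/8).
r to a full niece or nephew = 0.25 (full aunt/uncle↔niece/nephew: two paths of length 3 through the shared grandparent pair: r = 2·(1/2)^3 = 1/4).
r to a half-niece or half-nephew = 0.125 (half-aunt/uncle↔niece/nephew: one path of length 3: r = (1/2)^3 = 1/8).
Summing one r·B term per recipient: 1·0.25·0.091 + 1·0.125·0.117 + 1·0.25·0.465 + 1·0.125·0.125 = 0.16925.

0.16925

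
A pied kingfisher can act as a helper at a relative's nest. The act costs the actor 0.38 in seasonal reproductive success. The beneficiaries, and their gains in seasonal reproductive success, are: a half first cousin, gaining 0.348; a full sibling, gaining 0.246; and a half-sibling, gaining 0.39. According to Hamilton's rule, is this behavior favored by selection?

No

Hamilton's rule: the trait is favored when the sum of r·B over every recipient exceeds the actor's cost C.
r to a half first cousin = 1/16 (half first cousins share one grandparent — one path of length 4: r = (1/2)^4 = 1/16).
r to a full sibling = 1/2 (full sibs share both parents — two paths of length 2: r = 2·(1/2)^2 = 1/2).
r to a half-sibling = 1/4 (half-sibs share one parent — one path of length 2: r = (1/2)^2 = 1/4).
Summing one r·B term per recipient: 1·0.0625·0.348 + 1·0.5·0.246 + 1·0.25·0.39 = 0.24225.
0.24225 < 0.38: the indirect benefit is less than the cost.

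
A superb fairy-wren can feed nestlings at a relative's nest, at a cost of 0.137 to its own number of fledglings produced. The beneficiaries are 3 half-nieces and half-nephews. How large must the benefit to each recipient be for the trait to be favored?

r to a half-niece or half-nephew = 1/8 (half-aunt/uncle↔niece/nephew: one path of length 3: r = (1/2)^3 = 1/8).
Hamilton's rule with n recipients of equal r: n·r·B > C, so B > C/(n·r) = 0.137/(3·0.125) = 0.3653.

0.3653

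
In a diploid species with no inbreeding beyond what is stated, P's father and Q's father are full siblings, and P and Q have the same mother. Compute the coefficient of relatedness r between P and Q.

Wright's path rule: contributions from independent ancestry routes add.
P and Q are related in two ways: first cousins through their fathers (r = 1/8) and half-sibs through their shared mother (r = 1/4).
r = 1/8 + 1/4 = 3/8 = 0.375.

0.375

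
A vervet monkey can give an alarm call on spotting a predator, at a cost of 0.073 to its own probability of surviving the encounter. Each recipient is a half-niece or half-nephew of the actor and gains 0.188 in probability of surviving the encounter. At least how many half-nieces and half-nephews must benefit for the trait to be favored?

4

r to a half-niece or half-nephew = 0.125 (half-aunt/uncle↔niece/nephew: one path of length 3: r = (1/2)^3 = 1/8).
Hamilton's rule: n·r·B > C  ⇒  n > C/(r·B) = 0.073/(0.125·0.188) = 3.106.
The smallest integer exceeding 3.106 is 4.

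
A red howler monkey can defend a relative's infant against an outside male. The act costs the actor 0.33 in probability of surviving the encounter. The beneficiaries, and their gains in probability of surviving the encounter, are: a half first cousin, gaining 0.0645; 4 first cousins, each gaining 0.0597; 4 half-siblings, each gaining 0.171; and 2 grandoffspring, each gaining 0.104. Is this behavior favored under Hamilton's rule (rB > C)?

No

Hamilton's rule: the trait is favored when the sum of r·B over every recipient exceeds the actor's cost C.
r to a half first cousin = 0.0625 (half first cousins share one grandparent — one path of length 4: r = (1/2)^4 = 1/16).
r to a first cousin = 1/8 (first cousins share one grandparent pair — two paths of length 4: r = 2·(1/2)^4 = 1/8).
r to a half-sibling = 0.25 (half-sibs share one parent — one path of length 2: r = (1/2)^2 = 1/4).
r to a grandoffspring = 1/4 (two parent–offspring links: r = (1/2)^2 = 1/4).
Summing one r·B term per recipient: 1·0.0625·0.0645 + 4·0.125·0.0597 + 4·0.25·0.171 + 2·0.25·0.104 = 0.25688125.
0.25688125 < 0.33: the indirect benefit is less than the cost.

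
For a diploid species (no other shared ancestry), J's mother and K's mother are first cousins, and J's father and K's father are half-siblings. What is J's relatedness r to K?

0.09375

Relatedness sums over independent paths through distinct common ancestors.
J and K are related in two ways: second cousins through their mothers (r = 1/32) and half first cousins through their fathers (r = 1/16).
r = 1/32 + 1/16 = 0.09375.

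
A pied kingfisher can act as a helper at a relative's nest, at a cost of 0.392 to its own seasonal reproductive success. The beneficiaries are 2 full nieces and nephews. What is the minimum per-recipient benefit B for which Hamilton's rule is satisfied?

r to a full niece or nephew = 1/4 (full aunt/uncle↔niece/nephew: two paths of length 3 through the shared grandparent pair: r = 2·(1/2)^3 = 1/4).
Hamilton's rule with n recipients of equal r: n·r·B > C, so B > C/(n·r) = 0.392/(2·0.25) = 0.784.

0.784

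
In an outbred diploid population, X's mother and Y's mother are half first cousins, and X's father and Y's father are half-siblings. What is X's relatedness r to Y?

0.078125

With two independent routes of shared ancestry, r is the sum of the two contributions.
X and Y are related in two ways: half second cousins through their mothers (r = 1/64) and half first cousins through their fathers (r = 1/16).
r = 1/64 + 1/16 = 5/64 = 0.078125.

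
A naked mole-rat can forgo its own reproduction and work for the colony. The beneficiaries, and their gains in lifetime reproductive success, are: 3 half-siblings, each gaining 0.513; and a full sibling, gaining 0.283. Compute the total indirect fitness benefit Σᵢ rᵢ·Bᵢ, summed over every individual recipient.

0.52625

r to a half-sibling = 1/4 (half-sibs share one parent — one path of length 2: r = (1/2)^2 = 1/4).
r to a full sibling = 1/2 (full sibs share both parents — two paths of length 2: r = 2·(1/2)^2 = 1/2).
Summing one r·B term per recipient: 3·0.25·0.513 + 1·0.5·0.283 = 0.52625.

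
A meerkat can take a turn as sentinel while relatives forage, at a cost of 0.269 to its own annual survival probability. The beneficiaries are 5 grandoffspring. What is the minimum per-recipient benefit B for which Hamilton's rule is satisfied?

0.2152

r to a grandoffspring = 0.25 (two parent–offspring links: r = (1/2)^2 = 1/4).
Hamilton's rule with n recipients of equal r: n·r·B > C, so B > C/(n·r) = 0.269/(5·0.25) = 0.2152.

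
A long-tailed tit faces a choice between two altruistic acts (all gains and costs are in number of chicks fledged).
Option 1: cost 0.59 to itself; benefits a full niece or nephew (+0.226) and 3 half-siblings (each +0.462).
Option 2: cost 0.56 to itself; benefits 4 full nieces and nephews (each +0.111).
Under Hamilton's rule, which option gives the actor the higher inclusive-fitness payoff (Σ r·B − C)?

Option 1

Option 1: r to a full niece or nephew = 0.25.
Option 1: r to a half-sibling = 0.25.
Option 1: Σ r·B − C = (1·0.25·0.226 + 3·0.25·0.462) − 0.59 = -0.187.
Option 2: r to a full niece or nephew = 0.25.
Option 2: Σ r·B − C = (4·0.25·0.111) − 0.56 = -0.449.
Option 1 has the higher net inclusive-fitness payoff.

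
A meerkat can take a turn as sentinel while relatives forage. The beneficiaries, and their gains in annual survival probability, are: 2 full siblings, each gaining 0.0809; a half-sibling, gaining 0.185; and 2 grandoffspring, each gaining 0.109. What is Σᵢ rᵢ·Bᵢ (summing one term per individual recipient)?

0.18165

r to a full sibling = 1/2 (full sibs share both parents — two paths of length 2: r = 2·(1/2)^2 = 1/2).
r to a half-sibling = 1/4 (half-sibs share one parent — one path of length 2: r = (1/2)^2 = 1/4).
r to a grandoffspring = 0.25 (two parent–offspring links: r = (1/2)^2 = 1/4).
Summing one r·B term per recipient: 2·0.5·0.0809 + 1·0.25·0.185 + 2·0.25·0.109 = 0.18165.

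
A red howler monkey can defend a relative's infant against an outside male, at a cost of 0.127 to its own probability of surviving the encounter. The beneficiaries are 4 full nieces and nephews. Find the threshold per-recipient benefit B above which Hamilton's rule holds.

0.127

r to a full niece or nephew = 1/4 (full aunt/uncle↔niece/nephew: two paths of length 3 through the shared grandparent pair: r = 2·(1/2)^3 = 1/4).
Hamilton's rule with n recipients of equal r: n·r·B > C, so B > C/(n·r) = 0.127/(4·0.25) = 0.127.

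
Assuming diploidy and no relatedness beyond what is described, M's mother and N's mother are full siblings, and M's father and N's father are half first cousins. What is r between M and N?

0.140625

Wright's path rule: contributions from independent ancestry routes add.
M and N are related in two ways: first cousins through their mothers (r = 1/8) and half second cousins through their fathers (r = 1/64).
r = 1/8 + 1/64 = 0.140625.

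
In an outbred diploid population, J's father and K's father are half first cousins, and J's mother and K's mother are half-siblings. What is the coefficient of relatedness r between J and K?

0.078125

Relatedness sums over independent paths through distinct common ancestors.
J and K are related in two ways: half second cousins through their fathers (r = 1/64) and half first cousins through their mothers (r = 1/16).
r = 1/64 + 1/16 = 5/64 = 0.078125.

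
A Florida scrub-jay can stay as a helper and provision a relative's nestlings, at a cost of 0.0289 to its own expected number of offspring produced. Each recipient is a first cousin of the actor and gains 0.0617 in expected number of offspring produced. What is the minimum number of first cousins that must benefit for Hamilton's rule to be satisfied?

4

r to a first cousin = 0.125 (first cousins share one grandparent pair — two paths of length 4: r = 2·(1/2)^4 = 1/8).
Hamilton's rule: n·r·B > C  ⇒  n > C/(r·B) = 0.0289/(0.125·0.0617) = 3.747.
The smallest integer exceeding 3.747 is 4.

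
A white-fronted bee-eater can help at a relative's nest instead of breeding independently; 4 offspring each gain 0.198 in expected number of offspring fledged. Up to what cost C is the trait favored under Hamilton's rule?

0.396

r to an offspring = 0.5 (one parent–offspring link: r = (1/2)^1 = 1/2).
Hamilton's rule: n·r·B > C, so the trait is favored while C < n·r·B = 4·0.5·0.198 = 0.396.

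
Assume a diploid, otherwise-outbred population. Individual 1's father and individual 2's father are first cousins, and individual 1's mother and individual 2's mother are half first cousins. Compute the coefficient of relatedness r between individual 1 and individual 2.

0.046875

With two independent routes of shared ancestry, r is the sum of the two contributions.
Individual 1 and individual 2 are related in two ways: second cousins through their fathers (r = 1/32) and half second cousins through their mothers (r = 1/64).
r = 1/32 + 1/64 = 3/64 = 0.046875.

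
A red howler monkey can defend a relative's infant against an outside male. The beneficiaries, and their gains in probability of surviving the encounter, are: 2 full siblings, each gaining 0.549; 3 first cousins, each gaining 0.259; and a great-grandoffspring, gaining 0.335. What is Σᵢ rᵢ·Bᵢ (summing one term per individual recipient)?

r to a full sibling = 0.5 (full sibs share both parents — two paths of length 2: r = 2·(1/2)^2 = 1/2).
r to a first cousin = 1/8 (first cousins share one grandparent pair — two paths of length 4: r = 2·(1/2)^4 = 1/8).
r to a great-grandoffspring = 0.125 (three parent–offspring links: r = (1/2)^3 = 1/8).
Summing one r·B term per recipient: 2·0.5·0.549 + 3·0.125·0.259 + 1·0.125·0.335 = 0.688.

0.688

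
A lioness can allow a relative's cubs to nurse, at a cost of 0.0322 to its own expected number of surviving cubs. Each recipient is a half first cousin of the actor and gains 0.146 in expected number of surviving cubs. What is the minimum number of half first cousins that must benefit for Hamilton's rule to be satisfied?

4

r to a half first cousin = 1/16 (half first cousins share one grandparent — one path of length 4: r = (1/2)^4 = 1/16).
Hamilton's rule: n·r·B > C  ⇒  n > C/(r·B) = 0.0322/(0.0625·0.146) = 3.529.
The smallest integer exceeding 3.529 is 4.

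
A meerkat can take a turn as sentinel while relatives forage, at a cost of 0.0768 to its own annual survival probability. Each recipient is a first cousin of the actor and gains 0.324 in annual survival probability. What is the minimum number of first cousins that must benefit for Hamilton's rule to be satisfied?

r to a first cousin = 0.125 (first cousins share one grandparent pair — two paths of length 4: r = 2·(1/2)^4 = 1/8).
Hamilton's rule: n·r·B > C  ⇒  n > C/(r·B) = 0.0768/(0.125·0.324) = 1.896.
The smallest integer exceeding 1.896 is 2.

2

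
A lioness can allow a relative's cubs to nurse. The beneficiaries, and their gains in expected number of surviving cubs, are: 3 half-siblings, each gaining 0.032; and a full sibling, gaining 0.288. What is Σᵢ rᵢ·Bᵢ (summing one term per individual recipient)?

r to a half-sibling = 1/4 (half-sibs share one parent — one path of length 2: r = (1/2)^2 = 1/4).
r to a full sibling = 1/2 (full sibs share both parents — two paths of length 2: r = 2·(1/2)^2 = 1/2).
Summing one r·B term per recipient: 3·0.25·0.032 + 1·0.5·0.288 = 0.168.

0.168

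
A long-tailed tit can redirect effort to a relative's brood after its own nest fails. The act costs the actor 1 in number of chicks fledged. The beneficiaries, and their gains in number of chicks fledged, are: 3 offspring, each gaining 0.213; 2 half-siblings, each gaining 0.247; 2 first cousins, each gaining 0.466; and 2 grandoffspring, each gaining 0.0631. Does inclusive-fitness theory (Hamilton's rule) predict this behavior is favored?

Hamilton's rule: the trait is favored when the sum of r·B over every recipient exceeds the actor's cost C.
r to an offspring = 0.5 (one parent–offspring link: r = (1/2)^1 = 1/2).
r to a half-sibling = 0.25 (half-sibs share one parent — one path of length 2: r = (1/2)^2 = 1/4).
r to a first cousin = 0.125 (first cousins share one grandparent pair — two paths of length 4: r = 2·(1/2)^4 = 1/8).
r to a grandoffspring = 0.25 (two parent–offspring links: r = (1/2)^2 = 1/4).
Summing one r·B term per recipient: 3·0.5·0.213 + 2·0.25·0.247 + 2·0.125·0.466 + 2·0.25·0.0631 = 0.59105.
0.59105 < 1: the indirect benefit is less than the cost.

No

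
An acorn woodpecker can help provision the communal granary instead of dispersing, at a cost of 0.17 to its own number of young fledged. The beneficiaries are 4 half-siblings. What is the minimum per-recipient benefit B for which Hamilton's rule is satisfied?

r to a half-sibling = 1/4 (half-sibs share one parent — one path of length 2: r = (1/2)^2 = 1/4).
Hamilton's rule with n recipients of equal r: n·r·B > C, so B > C/(n·r) = 0.17/(4·0.25) = 0.17.

0.17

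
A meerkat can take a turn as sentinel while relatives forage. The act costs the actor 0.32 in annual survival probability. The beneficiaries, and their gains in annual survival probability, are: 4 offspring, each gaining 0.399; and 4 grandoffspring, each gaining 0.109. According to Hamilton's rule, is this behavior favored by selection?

Hamilton's rule: the trait is favored when the sum of r·B over every recipient exceeds the actor's cost C.
r to an offspring = 1/2 (one parent–offspring link: r = (1/2)^1 = 1/2).
r to a grandoffspring = 0.25 (two parent–offspring links: r = (1/2)^2 = 1/4).
Summing one r·B term per recipient: 4·0.5·0.399 + 4·0.25·0.109 = 0.907.
0.907 > 0.32: the indirect benefit exceeds the cost.

Yes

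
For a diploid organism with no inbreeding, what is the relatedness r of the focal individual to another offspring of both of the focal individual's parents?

0.5

Each parent–offspring link contributes a factor of 1/2, and independent paths through distinct common ancestors add.
Full sibs share both parents — two paths of length 2: r = 2·(1/2)^2 = 1/2.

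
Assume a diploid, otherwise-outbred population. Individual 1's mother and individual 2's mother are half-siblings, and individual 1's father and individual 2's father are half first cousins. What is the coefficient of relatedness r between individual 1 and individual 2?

Independent pedigree routes through distinct common ancestors add.
Individual 1 and individual 2 are related in two ways: half first cousins through their mothers (r = 1/16) and half second cousins through their fathers (r = 1/64).
r = 1/16 + 1/64 = 5/64 = 0.078125.

0.078125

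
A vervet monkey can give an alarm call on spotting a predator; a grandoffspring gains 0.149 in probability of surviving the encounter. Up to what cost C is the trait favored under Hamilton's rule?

r to a grandoffspring = 1/4 (two parent–offspring links: r = (1/2)^2 = 1/4).
Hamilton's rule: n·r·B > C, so the trait is favored while C < n·r·B = 1·0.25·0.149 = 0.03725.

0.03725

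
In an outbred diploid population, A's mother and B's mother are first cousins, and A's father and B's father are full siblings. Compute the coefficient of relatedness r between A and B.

0.15625

Relatedness sums over independent paths through distinct common ancestors.
A and B are related in two ways: second cousins through their mothers (r = 1/32) and first cousins through their fathers (r = 1/8).
r = 1/32 + 1/8 = 5/32 = 0.15625.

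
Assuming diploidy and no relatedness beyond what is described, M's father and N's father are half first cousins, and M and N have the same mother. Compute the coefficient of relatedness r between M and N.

Relatedness sums over independent paths through distinct common ancestors.
M and N are related in two ways: half second cousins through their fathers (r = 1/64) and half-sibs through their shared mother (r = 1/4).
r = 1/64 + 1/4 = 17/64 = 0.265625.

0.265625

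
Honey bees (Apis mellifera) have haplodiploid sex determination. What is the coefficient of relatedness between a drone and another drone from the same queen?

Haploid brothers each carry a random half of the queen's diploid genome, so on average they share half: r = 1/2.

0.5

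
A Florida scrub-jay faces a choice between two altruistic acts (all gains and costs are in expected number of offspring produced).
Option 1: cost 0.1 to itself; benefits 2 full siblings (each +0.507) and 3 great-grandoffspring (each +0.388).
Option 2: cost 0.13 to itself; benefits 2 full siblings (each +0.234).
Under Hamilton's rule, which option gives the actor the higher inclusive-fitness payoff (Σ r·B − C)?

Option 1: r to a full sibling = 0.5.
Option 1: r to a great-grandoffspring = 0.125.
Option 1: Σ r·B − C = (2·0.5·0.507 + 3·0.125·0.388) − 0.1 = 0.5525.
Option 2: r to a full sibling = 0.5.
Option 2: Σ r·B − C = (2·0.5·0.234) − 0.13 = 0.104.
Option 1 has the higher net inclusive-fitness payoff.

Option 1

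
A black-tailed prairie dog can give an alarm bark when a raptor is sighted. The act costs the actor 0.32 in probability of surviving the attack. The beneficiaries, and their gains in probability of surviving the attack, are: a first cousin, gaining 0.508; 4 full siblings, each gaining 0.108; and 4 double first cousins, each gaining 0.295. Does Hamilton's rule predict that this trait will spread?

Hamilton's rule: the trait is favored when the sum of r·B over every recipient exceeds the actor's cost C.
r to a first cousin = 1/8 (first cousins share one grandparent pair — two paths of length 4: r = 2·(1/2)^4 = 1/8).
r to a full sibling = 1/2 (full sibs share both parents — two paths of length 2: r = 2·(1/2)^2 = 1/2).
r to a double first cousin = 0.25 (double first cousins share both grandparent pairs — four paths of length 4: r = 4·(1/2)^4 = 1/4).
Summing one r·B term per recipient: 1·0.125·0.508 + 4·0.5·0.108 + 4·0.25·0.295 = 0.5745.
0.5745 > 0.32: the indirect benefit exceeds the cost.

Yes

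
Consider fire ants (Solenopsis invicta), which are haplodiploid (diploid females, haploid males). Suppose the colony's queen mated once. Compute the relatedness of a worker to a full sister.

Haplodiploid full sisters inherit their father's entire haploid genome identically (contributing 1/2) and on average half of their mother's contribution (1/2 · 1/2 = 1/4); r = 1/2 + 1/4 = 3/4.

0.75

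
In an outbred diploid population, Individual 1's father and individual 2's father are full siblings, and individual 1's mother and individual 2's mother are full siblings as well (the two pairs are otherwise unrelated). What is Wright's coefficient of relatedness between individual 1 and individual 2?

Relatedness sums over independent paths through distinct common ancestors.
Individual 1 and individual 2 are related in two ways: first cousins through their fathers (r = 1/8) and first cousins through their mothers (r = 1/8) — i.e. double first cousins.
r = 1/8 + 1/8 = 1/4 = 0.25.

0.25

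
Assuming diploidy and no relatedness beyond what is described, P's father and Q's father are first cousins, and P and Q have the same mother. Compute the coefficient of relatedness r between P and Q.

Wright's path rule: contributions from independent ancestry routes add.
P and Q are related in two ways: second cousins through their fathers (r = 1/32) and half-sibs through their shared mother (r = 1/4).
r = 1/32 + 1/4 = 0.28125.

0.28125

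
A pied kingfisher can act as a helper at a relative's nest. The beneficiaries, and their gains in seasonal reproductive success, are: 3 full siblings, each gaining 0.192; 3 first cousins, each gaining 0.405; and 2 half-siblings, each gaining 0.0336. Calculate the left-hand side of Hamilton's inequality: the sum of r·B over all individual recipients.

0.456675

r to a full sibling = 0.5 (full sibs share both parents — two paths of length 2: r = 2·(1/2)^2 = 1/2).
r to a first cousin = 0.125 (first cousins share one grandparent pair — two paths of length 4: r = 2·(1/2)^4 = 1/8).
r to a half-sibling = 0.25 (half-sibs share one parent — one path of length 2: r = (1/2)^2 = 1/4).
Summing one r·B term per recipient: 3·0.5·0.192 + 3·0.125·0.405 + 2·0.25·0.0336 = 0.456675.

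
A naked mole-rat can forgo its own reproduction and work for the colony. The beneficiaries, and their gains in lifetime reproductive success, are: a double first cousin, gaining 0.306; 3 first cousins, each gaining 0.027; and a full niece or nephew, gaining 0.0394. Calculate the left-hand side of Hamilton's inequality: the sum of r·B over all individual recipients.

0.096475

r to a double first cousin = 1/4 (double first cousins share both grandparent pairs — four paths of length 4: r = 4·(1/2)^4 = 1/4).
r to a first cousin = 0.125 (first cousins share one grandparent pair — two paths of length 4: r = 2·(1/2)^4 = 1/8).
r to a full niece or nephew = 0.25 (full aunt/uncle↔niece/nephew: two paths of length 3 through the shared grandparent pair: r = 2·(1/2)^3 = 1/4).
Summing one r·B term per recipient: 1·0.25·0.306 + 3·0.125·0.027 + 1·0.25·0.0394 = 0.096475.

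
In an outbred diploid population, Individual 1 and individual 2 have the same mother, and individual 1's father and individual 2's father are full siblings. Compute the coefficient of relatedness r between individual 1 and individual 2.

0.375

Relatedness sums over independent paths through distinct common ancestors.
Individual 1 and individual 2 are related in two ways: half-sibs through their shared mother (r = 1/4) and first cousins through their fathers (r = 1/8).
r = 1/4 + 1/8 = 0.375.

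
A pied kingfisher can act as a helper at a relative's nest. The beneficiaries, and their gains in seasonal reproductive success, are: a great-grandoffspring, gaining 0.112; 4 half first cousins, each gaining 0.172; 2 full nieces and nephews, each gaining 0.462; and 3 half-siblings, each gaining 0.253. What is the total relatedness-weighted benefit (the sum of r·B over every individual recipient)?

0.47775

r to a great-grandoffspring = 0.125 (three parent–offspring links: r = (1/2)^3 = 1/8).
r to a half first cousin = 1/16 (half first cousins share one grandparent — one path of length 4: r = (1/2)^4 = 1/16).
r to a full niece or nephew = 1/4 (full aunt/uncle↔niece/nephew: two paths of length 3 through the shared grandparent pair: r = 2·(1/2)^3 = 1/4).
r to a half-sibling = 1/4 (half-sibs share one parent — one path of length 2: r = (1/2)^2 = 1/4).
Summing one r·B term per recipient: 1·0.125·0.112 + 4·0.0625·0.172 + 2·0.25·0.462 + 3·0.25·0.253 = 0.47775.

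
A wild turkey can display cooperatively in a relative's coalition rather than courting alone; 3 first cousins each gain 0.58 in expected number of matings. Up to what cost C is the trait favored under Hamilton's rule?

r to a first cousin = 1/8 (first cousins share one grandparent pair — two paths of length 4: r = 2·(1/2)^4 = 1/8).
Hamilton's rule: n·r·B > C, so the trait is favored while C < n·r·B = 3·0.125·0.58 = 0.2175.

0.2175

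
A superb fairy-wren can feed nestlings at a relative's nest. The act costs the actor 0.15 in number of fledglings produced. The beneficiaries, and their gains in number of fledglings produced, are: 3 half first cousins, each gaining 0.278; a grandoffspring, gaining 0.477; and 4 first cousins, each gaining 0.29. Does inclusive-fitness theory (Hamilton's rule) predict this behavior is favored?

Yes

Hamilton's rule: the trait is favored when the sum of r·B over every recipient exceeds the actor's cost C.
r to a half first cousin = 1/16 (half first cousins share one grandparent — one path of length 4: r = (1/2)^4 = 1/16).
r to a grandoffspring = 1/4 (two parent–offspring links: r = (1/2)^2 = 1/4).
r to a first cousin = 1/8 (first cousins share one grandparent pair — two paths of length 4: r = 2·(1/2)^4 = 1/8).
Summing one r·B term per recipient: 3·0.0625·0.278 + 1·0.25·0.477 + 4·0.125·0.29 = 0.316375.
0.316375 > 0.15: the indirect benefit exceeds the cost.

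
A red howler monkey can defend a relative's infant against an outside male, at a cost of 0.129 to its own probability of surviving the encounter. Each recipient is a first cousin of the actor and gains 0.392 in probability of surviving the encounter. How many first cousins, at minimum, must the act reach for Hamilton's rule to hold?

r to a first cousin = 0.125 (first cousins share one grandparent pair — two paths of length 4: r = 2·(1/2)^4 = 1/8).
Hamilton's rule: n·r·B > C  ⇒  n > C/(r·B) = 0.129/(0.125·0.392) = 2.633.
The smallest integer exceeding 2.633 is 3.

3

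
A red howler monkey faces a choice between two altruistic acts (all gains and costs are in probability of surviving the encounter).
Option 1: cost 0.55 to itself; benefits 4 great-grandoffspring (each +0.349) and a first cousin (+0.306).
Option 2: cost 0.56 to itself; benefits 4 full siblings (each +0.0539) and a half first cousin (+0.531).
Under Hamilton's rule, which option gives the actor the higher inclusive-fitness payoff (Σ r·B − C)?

Option 1: r to a great-grandoffspring = 0.125.
Option 1: r to a first cousin = 0.125.
Option 1: Σ r·B − C = (4·0.125·0.349 + 1·0.125·0.306) − 0.55 = -0.33725.
Option 2: r to a full sibling = 0.5.
Option 2: r to a half first cousin = 0.0625.
Option 2: Σ r·B − C = (4·0.5·0.0539 + 1·0.0625·0.531) − 0.56 = -0.4190125.
Option 1 has the higher net inclusive-fitness payoff.

Option 1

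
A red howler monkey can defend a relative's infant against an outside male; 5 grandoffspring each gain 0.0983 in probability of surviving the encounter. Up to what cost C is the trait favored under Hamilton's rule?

0.122875

r to a grandoffspring = 0.25 (two parent–offspring links: r = (1/2)^2 = 1/4).
Hamilton's rule: n·r·B > C, so the trait is favored while C < n·r·B = 5·0.25·0.0983 = 0.122875.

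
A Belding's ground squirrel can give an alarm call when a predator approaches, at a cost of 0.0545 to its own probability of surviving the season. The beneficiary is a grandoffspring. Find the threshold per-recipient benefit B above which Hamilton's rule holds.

0.218

r to a grandoffspring = 1/4 (two parent–offspring links: r = (1/2)^2 = 1/4).
Hamilton's rule with n recipients of equal r: n·r·B > C, so B > C/(n·r) = 0.0545/(1·0.25) = 0.218.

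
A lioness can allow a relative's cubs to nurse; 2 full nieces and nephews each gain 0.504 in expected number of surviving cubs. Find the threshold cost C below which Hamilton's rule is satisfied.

r to a full niece or nephew = 0.25 (full aunt/uncle↔niece/nephew: two paths of length 3 through the shared grandparent pair: r = 2·(1/2)^3 = 1/4).
Hamilton's rule: n·r·B > C, so the trait is favored while C < n·r·B = 2·0.25·0.504 = 0.252.

0.252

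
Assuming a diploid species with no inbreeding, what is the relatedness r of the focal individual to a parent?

0.5

Each parent–offspring link contributes a factor of 1/2, and independent paths through distinct common ancestors add.
One parent–offspring link: r = (1/2)^1 = 1/2.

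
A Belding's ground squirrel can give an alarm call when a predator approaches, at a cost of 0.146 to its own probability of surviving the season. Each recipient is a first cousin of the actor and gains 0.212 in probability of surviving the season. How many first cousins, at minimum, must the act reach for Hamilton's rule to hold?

r to a first cousin = 1/8 (first cousins share one grandparent pair — two paths of length 4: r = 2·(1/2)^4 = 1/8).
Hamilton's rule: n·r·B > C  ⇒  n > C/(r·B) = 0.146/(0.125·0.212) = 5.509.
The smallest integer exceeding 5.509 is 6.

6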